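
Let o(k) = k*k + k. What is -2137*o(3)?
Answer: -25644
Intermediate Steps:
o(k) = k + k² (o(k) = k² + k = k + k²)
-2137*o(3) = -6411*(1 + 3) = -6411*4 = -2137*12 = -25644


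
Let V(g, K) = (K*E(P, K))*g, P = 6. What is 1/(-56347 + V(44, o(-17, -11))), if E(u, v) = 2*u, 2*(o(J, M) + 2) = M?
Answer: -1/60307 ≈ -1.6582e-5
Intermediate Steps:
o(J, M) = -2 + M/2
V(g, K) = 12*K*g (V(g, K) = (K*(2*6))*g = (K*12)*g = (12*K)*g = 12*K*g)
1/(-56347 + V(44, o(-17, -11))) = 1/(-56347 + 12*(-2 + (½)*(-11))*44) = 1/(-56347 + 12*(-2 - 11/2)*44) = 1/(-56347 + 12*(-15/2)*44) = 1/(-56347 - 3960) = 1/(-60307) = -1/60307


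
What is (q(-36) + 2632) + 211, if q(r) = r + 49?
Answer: 2856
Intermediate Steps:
q(r) = 49 + r
(q(-36) + 2632) + 211 = ((49 - 36) + 2632) + 211 = (13 + 2632) + 211 = 2645 + 211 = 2856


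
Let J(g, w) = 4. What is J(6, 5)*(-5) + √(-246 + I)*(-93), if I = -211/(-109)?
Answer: -20 - 93*I*√2899727/109 ≈ -20.0 - 1452.9*I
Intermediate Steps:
I = 211/109 (I = -211*(-1/109) = 211/109 ≈ 1.9358)
J(6, 5)*(-5) + √(-246 + I)*(-93) = 4*(-5) + √(-246 + 211/109)*(-93) = -20 + √(-26603/109)*(-93) = -20 + (I*√2899727/109)*(-93) = -20 - 93*I*√2899727/109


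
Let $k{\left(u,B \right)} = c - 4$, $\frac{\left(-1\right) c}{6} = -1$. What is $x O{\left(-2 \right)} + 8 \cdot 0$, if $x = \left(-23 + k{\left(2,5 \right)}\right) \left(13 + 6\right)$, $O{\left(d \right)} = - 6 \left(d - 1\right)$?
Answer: $-7182$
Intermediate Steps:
$c = 6$ ($c = \left(-6\right) \left(-1\right) = 6$)
$k{\left(u,B \right)} = 2$ ($k{\left(u,B \right)} = 6 - 4 = 2$)
$O{\left(d \right)} = 6 - 6 d$ ($O{\left(d \right)} = - 6 \left(-1 + d\right) = 6 - 6 d$)
$x = -399$ ($x = \left(-23 + 2\right) \left(13 + 6\right) = \left(-21\right) 19 = -399$)
$x O{\left(-2 \right)} + 8 \cdot 0 = - 399 \left(6 - -12\right) + 8 \cdot 0 = - 399 \left(6 + 12\right) + 0 = \left(-399\right) 18 + 0 = -7182 + 0 = -7182$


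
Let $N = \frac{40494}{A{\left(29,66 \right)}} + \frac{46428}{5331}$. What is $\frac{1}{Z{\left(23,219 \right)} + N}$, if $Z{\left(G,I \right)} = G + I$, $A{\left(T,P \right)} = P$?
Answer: $\frac{19547}{16893583} \approx 0.0011571$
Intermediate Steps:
$N = \frac{12163209}{19547}$ ($N = \frac{40494}{66} + \frac{46428}{5331} = 40494 \cdot \frac{1}{66} + 46428 \cdot \frac{1}{5331} = \frac{6749}{11} + \frac{15476}{1777} = \frac{12163209}{19547} \approx 622.25$)
$\frac{1}{Z{\left(23,219 \right)} + N} = \frac{1}{\left(23 + 219\right) + \frac{12163209}{19547}} = \frac{1}{242 + \frac{12163209}{19547}} = \frac{1}{\frac{16893583}{19547}} = \frac{19547}{16893583}$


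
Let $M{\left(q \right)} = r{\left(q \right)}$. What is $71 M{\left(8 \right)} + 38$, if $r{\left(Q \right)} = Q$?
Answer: $606$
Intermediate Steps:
$M{\left(q \right)} = q$
$71 M{\left(8 \right)} + 38 = 71 \cdot 8 + 38 = 568 + 38 = 606$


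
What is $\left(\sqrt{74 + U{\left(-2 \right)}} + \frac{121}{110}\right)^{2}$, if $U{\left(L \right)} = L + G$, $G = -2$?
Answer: $\frac{7121}{100} + \frac{11 \sqrt{70}}{5} \approx 89.617$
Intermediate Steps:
$U{\left(L \right)} = -2 + L$ ($U{\left(L \right)} = L - 2 = -2 + L$)
$\left(\sqrt{74 + U{\left(-2 \right)}} + \frac{121}{110}\right)^{2} = \left(\sqrt{74 - 4} + \frac{121}{110}\right)^{2} = \left(\sqrt{74 - 4} + 121 \cdot \frac{1}{110}\right)^{2} = \left(\sqrt{70} + \frac{11}{10}\right)^{2} = \left(\frac{11}{10} + \sqrt{70}\right)^{2}$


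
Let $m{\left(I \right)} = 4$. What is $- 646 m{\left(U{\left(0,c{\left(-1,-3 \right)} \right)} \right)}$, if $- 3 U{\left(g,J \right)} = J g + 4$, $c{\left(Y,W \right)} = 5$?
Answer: $-2584$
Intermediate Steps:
$U{\left(g,J \right)} = - \frac{4}{3} - \frac{J g}{3}$ ($U{\left(g,J \right)} = - \frac{J g + 4}{3} = - \frac{4 + J g}{3} = - \frac{4}{3} - \frac{J g}{3}$)
$- 646 m{\left(U{\left(0,c{\left(-1,-3 \right)} \right)} \right)} = \left(-646\right) 4 = -2584$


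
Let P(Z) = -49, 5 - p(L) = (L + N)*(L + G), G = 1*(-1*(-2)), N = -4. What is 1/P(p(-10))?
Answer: -1/49 ≈ -0.020408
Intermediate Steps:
G = 2 (G = 1*2 = 2)
p(L) = 5 - (-4 + L)*(2 + L) (p(L) = 5 - (L - 4)*(L + 2) = 5 - (-4 + L)*(2 + L))
1/P(p(-10)) = 1/(-49) = -1/49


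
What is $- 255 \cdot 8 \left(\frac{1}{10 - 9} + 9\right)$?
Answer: $-20400$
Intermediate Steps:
$- 255 \cdot 8 \left(\frac{1}{10 - 9} + 9\right) = - 255 \cdot 8 \left(1^{-1} + 9\right) = - 255 \cdot 8 \left(1 + 9\right) = - 255 \cdot 8 \cdot 10 = \left(-255\right) 80 = -20400$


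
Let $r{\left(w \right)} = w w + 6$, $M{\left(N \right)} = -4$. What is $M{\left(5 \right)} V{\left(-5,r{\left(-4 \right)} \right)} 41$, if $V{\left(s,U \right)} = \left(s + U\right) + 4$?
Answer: $-3444$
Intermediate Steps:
$r{\left(w \right)} = 6 + w^{2}$ ($r{\left(w \right)} = w^{2} + 6 = 6 + w^{2}$)
$V{\left(s,U \right)} = 4 + U + s$ ($V{\left(s,U \right)} = \left(U + s\right) + 4 = 4 + U + s$)
$M{\left(5 \right)} V{\left(-5,r{\left(-4 \right)} \right)} 41 = - 4 \left(4 + \left(6 + \left(-4\right)^{2}\right) - 5\right) 41 = - 4 \left(4 + \left(6 + 16\right) - 5\right) 41 = - 4 \left(4 + 22 - 5\right) 41 = \left(-4\right) 21 \cdot 41 = \left(-84\right) 41 = -3444$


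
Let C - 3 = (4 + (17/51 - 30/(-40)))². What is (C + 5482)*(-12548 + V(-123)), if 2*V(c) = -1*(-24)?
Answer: -1243510087/18 ≈ -6.9084e+7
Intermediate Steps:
V(c) = 12 (V(c) = (-1*(-24))/2 = (½)*24 = 12)
C = 4153/144 (C = 3 + (4 + (17/51 - 30/(-40)))² = 3 + (4 + (17*(1/51) - 30*(-1/40)))² = 3 + (4 + (⅓ + ¾))² = 3 + (4 + 13/12)² = 3 + (61/12)² = 3 + 3721/144 = 4153/144 ≈ 28.840)
(C + 5482)*(-12548 + V(-123)) = (4153/144 + 5482)*(-12548 + 12) = (793561/144)*(-12536) = -1243510087/18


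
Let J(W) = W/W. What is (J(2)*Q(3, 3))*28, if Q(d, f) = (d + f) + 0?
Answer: 168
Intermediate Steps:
J(W) = 1
Q(d, f) = d + f
(J(2)*Q(3, 3))*28 = (1*(3 + 3))*28 = (1*6)*28 = 6*28 = 168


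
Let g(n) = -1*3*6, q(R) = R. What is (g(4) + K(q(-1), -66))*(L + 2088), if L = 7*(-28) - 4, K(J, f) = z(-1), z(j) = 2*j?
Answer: -37760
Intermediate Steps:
g(n) = -18 (g(n) = -3*6 = -18)
K(J, f) = -2 (K(J, f) = 2*(-1) = -2)
L = -200 (L = -196 - 4 = -200)
(g(4) + K(q(-1), -66))*(L + 2088) = (-18 - 2)*(-200 + 2088) = -20*1888 = -37760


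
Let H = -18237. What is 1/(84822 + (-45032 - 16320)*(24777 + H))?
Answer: -1/401157258 ≈ -2.4928e-9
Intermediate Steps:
1/(84822 + (-45032 - 16320)*(24777 + H)) = 1/(84822 + (-45032 - 16320)*(24777 - 18237)) = 1/(84822 - 61352*6540) = 1/(84822 - 401242080) = 1/(-401157258) = -1/401157258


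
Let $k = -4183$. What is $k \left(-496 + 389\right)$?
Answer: $447581$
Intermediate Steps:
$k \left(-496 + 389\right) = - 4183 \left(-496 + 389\right) = \left(-4183\right) \left(-107\right) = 447581$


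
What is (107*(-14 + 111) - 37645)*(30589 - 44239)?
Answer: 372180900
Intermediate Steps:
(107*(-14 + 111) - 37645)*(30589 - 44239) = (107*97 - 37645)*(-13650) = (10379 - 37645)*(-13650) = -27266*(-13650) = 372180900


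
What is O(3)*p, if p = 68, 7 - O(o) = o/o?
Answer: 408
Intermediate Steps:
O(o) = 6 (O(o) = 7 - o/o = 7 - 1*1 = 7 - 1 = 6)
O(3)*p = 6*68 = 408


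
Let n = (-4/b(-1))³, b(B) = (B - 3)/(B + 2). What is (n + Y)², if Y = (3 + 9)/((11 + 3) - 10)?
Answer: 16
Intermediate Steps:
b(B) = (-3 + B)/(2 + B)
n = 1 (n = (-4*(2 - 1)/(-3 - 1))³ = (-4/(-4/1))³ = (-4/(1*(-4)))³ = (-4/(-4))³ = (-4*(-¼))³ = 1³ = 1)
Y = 3 (Y = 12/(14 - 10) = 12/4 = 12*(¼) = 3)
(n + Y)² = (1 + 3)² = 4² = 16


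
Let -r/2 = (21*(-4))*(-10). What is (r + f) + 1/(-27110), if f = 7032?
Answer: 145092719/27110 ≈ 5352.0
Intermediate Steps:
r = -1680 (r = -2*21*(-4)*(-10) = -(-168)*(-10) = -2*840 = -1680)
(r + f) + 1/(-27110) = (-1680 + 7032) + 1/(-27110) = 5352 - 1/27110 = 145092719/27110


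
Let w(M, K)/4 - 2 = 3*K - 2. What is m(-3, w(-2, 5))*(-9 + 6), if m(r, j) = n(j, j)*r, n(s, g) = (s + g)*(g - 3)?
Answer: 61560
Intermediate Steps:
n(s, g) = (-3 + g)*(g + s) (n(s, g) = (g + s)*(-3 + g) = (-3 + g)*(g + s))
w(M, K) = 12*K (w(M, K) = 8 + 4*(3*K - 2) = 8 + 4*(-2 + 3*K) = 8 + (-8 + 12*K) = 12*K)
m(r, j) = r*(-6*j + 2*j²) (m(r, j) = (j² - 3*j - 3*j + j*j)*r = (j² - 3*j - 3*j + j²)*r = (-6*j + 2*j²)*r = r*(-6*j + 2*j²))
m(-3, w(-2, 5))*(-9 + 6) = (2*(12*5)*(-3)*(-3 + 12*5))*(-9 + 6) = (2*60*(-3)*(-3 + 60))*(-3) = (2*60*(-3)*57)*(-3) = -20520*(-3) = 61560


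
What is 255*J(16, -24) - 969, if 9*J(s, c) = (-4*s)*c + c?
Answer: 41871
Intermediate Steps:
J(s, c) = c/9 - 4*c*s/9 (J(s, c) = ((-4*s)*c + c)/9 = (-4*c*s + c)/9 = (c - 4*c*s)/9 = c/9 - 4*c*s/9)
255*J(16, -24) - 969 = 255*((1/9)*(-24)*(1 - 4*16)) - 969 = 255*((1/9)*(-24)*(1 - 64)) - 969 = 255*((1/9)*(-24)*(-63)) - 969 = 255*168 - 969 = 42840 - 969 = 41871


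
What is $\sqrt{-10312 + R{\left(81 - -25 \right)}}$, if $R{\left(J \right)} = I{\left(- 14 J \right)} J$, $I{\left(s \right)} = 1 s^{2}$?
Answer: $6 \sqrt{6484134} \approx 15278.0$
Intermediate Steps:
$I{\left(s \right)} = s^{2}$
$R{\left(J \right)} = 196 J^{3}$ ($R{\left(J \right)} = \left(- 14 J\right)^{2} J = 196 J^{2} J = 196 J^{3}$)
$\sqrt{-10312 + R{\left(81 - -25 \right)}} = \sqrt{-10312 + 196 \left(81 - -25\right)^{3}} = \sqrt{-10312 + 196 \left(81 + 25\right)^{3}} = \sqrt{-10312 + 196 \cdot 106^{3}} = \sqrt{-10312 + 196 \cdot 1191016} = \sqrt{-10312 + 233439136} = \sqrt{233428824} = 6 \sqrt{6484134}$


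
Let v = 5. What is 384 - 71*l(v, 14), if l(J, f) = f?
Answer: -610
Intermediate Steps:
384 - 71*l(v, 14) = 384 - 71*14 = 384 - 994 = -610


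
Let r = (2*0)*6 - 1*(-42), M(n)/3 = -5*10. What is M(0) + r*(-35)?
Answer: -1620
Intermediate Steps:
M(n) = -150 (M(n) = 3*(-5*10) = 3*(-50) = -150)
r = 42 (r = 0*6 + 42 = 0 + 42 = 42)
M(0) + r*(-35) = -150 + 42*(-35) = -150 - 1470 = -1620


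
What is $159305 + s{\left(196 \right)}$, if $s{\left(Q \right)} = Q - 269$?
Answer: $159232$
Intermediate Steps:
$s{\left(Q \right)} = -269 + Q$ ($s{\left(Q \right)} = Q - 269 = -269 + Q$)
$159305 + s{\left(196 \right)} = 159305 + \left(-269 + 196\right) = 159305 - 73 = 159232$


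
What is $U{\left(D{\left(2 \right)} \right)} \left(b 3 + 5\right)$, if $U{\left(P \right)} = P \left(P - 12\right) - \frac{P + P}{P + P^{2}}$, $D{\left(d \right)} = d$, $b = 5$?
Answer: $- \frac{1240}{3} \approx -413.33$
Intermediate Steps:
$U{\left(P \right)} = P \left(-12 + P\right) - \frac{2 P}{P + P^{2}}$
$U{\left(D{\left(2 \right)} \right)} \left(b 3 + 5\right) = \frac{-2 + 2^{3} - 24 - 11 \cdot 2^{2}}{1 + 2} \left(5 \cdot 3 + 5\right) = \frac{-2 + 8 - 24 - 44}{3} \left(15 + 5\right) = \frac{-2 + 8 - 24 - 44}{3} \cdot 20 = \frac{1}{3} \left(-62\right) 20 = \left(- \frac{62}{3}\right) 20 = - \frac{1240}{3}$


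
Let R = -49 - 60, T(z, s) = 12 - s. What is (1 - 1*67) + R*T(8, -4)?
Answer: -1810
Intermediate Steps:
R = -109
(1 - 1*67) + R*T(8, -4) = (1 - 1*67) - 109*(12 - 1*(-4)) = (1 - 67) - 109*(12 + 4) = -66 - 109*16 = -66 - 1744 = -1810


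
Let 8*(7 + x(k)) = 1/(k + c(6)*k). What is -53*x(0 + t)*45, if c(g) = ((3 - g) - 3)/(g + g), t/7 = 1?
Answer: 465075/28 ≈ 16610.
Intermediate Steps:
t = 7 (t = 7*1 = 7)
c(g) = -½ (c(g) = (-g)/((2*g)) = (-g)*(1/(2*g)) = -½)
x(k) = -7 + 1/(4*k) (x(k) = -7 + 1/(8*(k - k/2)) = -7 + 1/(8*((k/2))) = -7 + (2/k)/8 = -7 + 1/(4*k))
-53*x(0 + t)*45 = -53*(-7 + 1/(4*(0 + 7)))*45 = -53*(-7 + (¼)/7)*45 = -53*(-7 + (¼)*(⅐))*45 = -53*(-7 + 1/28)*45 = -53*(-195/28)*45 = (10335/28)*45 = 465075/28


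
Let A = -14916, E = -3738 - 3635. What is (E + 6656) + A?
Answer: -15633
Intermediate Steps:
E = -7373
(E + 6656) + A = (-7373 + 6656) - 14916 = -717 - 14916 = -15633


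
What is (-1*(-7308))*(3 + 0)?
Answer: 21924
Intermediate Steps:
(-1*(-7308))*(3 + 0) = 7308*3 = 21924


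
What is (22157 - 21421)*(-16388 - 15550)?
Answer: -23506368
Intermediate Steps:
(22157 - 21421)*(-16388 - 15550) = 736*(-31938) = -23506368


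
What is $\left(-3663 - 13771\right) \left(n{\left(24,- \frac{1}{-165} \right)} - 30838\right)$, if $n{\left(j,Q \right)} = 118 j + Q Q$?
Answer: $\frac{13292786026466}{27225} \approx 4.8826 \cdot 10^{8}$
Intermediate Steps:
$n{\left(j,Q \right)} = Q^{2} + 118 j$ ($n{\left(j,Q \right)} = 118 j + Q^{2} = Q^{2} + 118 j$)
$\left(-3663 - 13771\right) \left(n{\left(24,- \frac{1}{-165} \right)} - 30838\right) = \left(-3663 - 13771\right) \left(\left(\left(- \frac{1}{-165}\right)^{2} + 118 \cdot 24\right) - 30838\right) = - 17434 \left(\left(\left(\left(-1\right) \left(- \frac{1}{165}\right)\right)^{2} + 2832\right) - 30838\right) = - 17434 \left(\left(\left(\frac{1}{165}\right)^{2} + 2832\right) - 30838\right) = - 17434 \left(\left(\frac{1}{27225} + 2832\right) - 30838\right) = - 17434 \left(\frac{77101201}{27225} - 30838\right) = \left(-17434\right) \left(- \frac{762463349}{27225}\right) = \frac{13292786026466}{27225}$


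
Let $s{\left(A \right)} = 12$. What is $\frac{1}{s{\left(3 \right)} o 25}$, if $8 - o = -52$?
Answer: $\frac{1}{18000} \approx 5.5556 \cdot 10^{-5}$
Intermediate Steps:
$o = 60$ ($o = 8 - -52 = 8 + 52 = 60$)
$\frac{1}{s{\left(3 \right)} o 25} = \frac{1}{12 \cdot 60 \cdot 25} = \frac{1}{720 \cdot 25} = \frac{1}{18000}$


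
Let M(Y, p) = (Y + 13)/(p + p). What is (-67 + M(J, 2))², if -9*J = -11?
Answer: 326041/81 ≈ 4025.2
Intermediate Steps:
J = 11/9 (J = -⅑*(-11) = 11/9 ≈ 1.2222)
M(Y, p) = (13 + Y)/(2*p) (M(Y, p) = (13 + Y)/((2*p)) = (13 + Y)*(1/(2*p)) = (13 + Y)/(2*p))
(-67 + M(J, 2))² = (-67 + (½)*(13 + 11/9)/2)² = (-67 + (½)*(½)*(128/9))² = (-67 + 32/9)² = (-571/9)² = 326041/81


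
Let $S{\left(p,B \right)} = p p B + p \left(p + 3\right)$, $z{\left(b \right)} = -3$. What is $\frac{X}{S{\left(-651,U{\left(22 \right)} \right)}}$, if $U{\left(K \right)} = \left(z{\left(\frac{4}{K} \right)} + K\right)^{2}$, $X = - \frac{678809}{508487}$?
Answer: $- \frac{678809}{78009029194383} \approx -8.7017 \cdot 10^{-9}$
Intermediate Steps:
$X = - \frac{678809}{508487}$ ($X = \left(-678809\right) \frac{1}{508487} = - \frac{678809}{508487} \approx -1.335$)
$U{\left(K \right)} = \left(-3 + K\right)^{2}$
$S{\left(p,B \right)} = B p^{2} + p \left(3 + p\right)$ ($S{\left(p,B \right)} = p^{2} B + p \left(3 + p\right) = B p^{2} + p \left(3 + p\right)$)
$\frac{X}{S{\left(-651,U{\left(22 \right)} \right)}} = - \frac{678809}{508487 \left(- 651 \left(3 - 651 + \left(-3 + 22\right)^{2} \left(-651\right)\right)\right)} = - \frac{678809}{508487 \left(- 651 \left(3 - 651 + 19^{2} \left(-651\right)\right)\right)} = - \frac{678809}{508487 \left(- 651 \left(3 - 651 + 361 \left(-651\right)\right)\right)} = - \frac{678809}{508487 \left(- 651 \left(3 - 651 - 235011\right)\right)} = - \frac{678809}{508487 \left(\left(-651\right) \left(-235659\right)\right)} = - \frac{678809}{508487 \cdot 153414009} = \left(- \frac{678809}{508487}\right) \frac{1}{153414009} = - \frac{678809}{78009029194383}$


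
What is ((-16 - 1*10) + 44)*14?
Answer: 252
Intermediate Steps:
((-16 - 1*10) + 44)*14 = ((-16 - 10) + 44)*14 = (-26 + 44)*14 = 18*14 = 252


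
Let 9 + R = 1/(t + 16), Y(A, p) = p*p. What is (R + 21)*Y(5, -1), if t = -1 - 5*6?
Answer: 179/15 ≈ 11.933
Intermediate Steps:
Y(A, p) = p**2
t = -31 (t = -1 - 30 = -31)
R = -136/15 (R = -9 + 1/(-31 + 16) = -9 + 1/(-15) = -9 - 1/15 = -136/15 ≈ -9.0667)
(R + 21)*Y(5, -1) = (-136/15 + 21)*(-1)**2 = (179/15)*1 = 179/15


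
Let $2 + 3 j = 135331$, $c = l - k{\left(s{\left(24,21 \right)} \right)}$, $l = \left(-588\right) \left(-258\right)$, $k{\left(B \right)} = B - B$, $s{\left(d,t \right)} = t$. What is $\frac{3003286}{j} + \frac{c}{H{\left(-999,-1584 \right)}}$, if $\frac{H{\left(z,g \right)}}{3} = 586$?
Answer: $\frac{6061546830}{39651397} \approx 152.87$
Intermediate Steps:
$k{\left(B \right)} = 0$
$l = 151704$
$H{\left(z,g \right)} = 1758$ ($H{\left(z,g \right)} = 3 \cdot 586 = 1758$)
$c = 151704$ ($c = 151704 - 0 = 151704 + 0 = 151704$)
$j = \frac{135329}{3}$ ($j = - \frac{2}{3} + \frac{1}{3} \cdot 135331 = - \frac{2}{3} + \frac{135331}{3} = \frac{135329}{3} \approx 45110.0$)
$\frac{3003286}{j} + \frac{c}{H{\left(-999,-1584 \right)}} = \frac{3003286}{\frac{135329}{3}} + \frac{151704}{1758} = 3003286 \cdot \frac{3}{135329} + 151704 \cdot \frac{1}{1758} = \frac{9009858}{135329} + \frac{25284}{293} = \frac{6061546830}{39651397}$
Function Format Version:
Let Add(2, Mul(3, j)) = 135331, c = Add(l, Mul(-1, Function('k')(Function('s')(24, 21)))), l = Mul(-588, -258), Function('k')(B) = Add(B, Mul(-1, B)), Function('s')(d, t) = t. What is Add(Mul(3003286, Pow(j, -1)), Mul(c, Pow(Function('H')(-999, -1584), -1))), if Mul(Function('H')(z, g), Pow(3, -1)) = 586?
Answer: Rational(6061546830, 39651397) ≈ 152.87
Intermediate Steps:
Function('k')(B) = 0
l = 151704
Function('H')(z, g) = 1758 (Function('H')(z, g) = Mul(3, 586) = 1758)
c = 151704 (c = Add(151704, Mul(-1, 0)) = Add(151704, 0) = 151704)
j = Rational(135329, 3) (j = Add(Rational(-2, 3), Mul(Rational(1, 3), 135331)) = Add(Rational(-2, 3), Rational(135331, 3)) = Rational(135329, 3) ≈ 45110.)
Add(Mul(3003286, Pow(j, -1)), Mul(c, Pow(Function('H')(-999, -1584), -1))) = Add(Mul(3003286, Pow(Rational(135329, 3), -1)), Mul(151704, Pow(1758, -1))) = Add(Mul(3003286, Rational(3, 135329)), Mul(151704, Rational(1, 1758))) = Add(Rational(9009858, 135329), Rational(25284, 293)) = Rational(6061546830, 39651397)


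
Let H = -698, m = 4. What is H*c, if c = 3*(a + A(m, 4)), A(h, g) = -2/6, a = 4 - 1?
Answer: -5584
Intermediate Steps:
a = 3
A(h, g) = -1/3 (A(h, g) = -2*1/6 = -1/3)
c = 8 (c = 3*(3 - 1/3) = 3*(8/3) = 8)
H*c = -698*8 = -5584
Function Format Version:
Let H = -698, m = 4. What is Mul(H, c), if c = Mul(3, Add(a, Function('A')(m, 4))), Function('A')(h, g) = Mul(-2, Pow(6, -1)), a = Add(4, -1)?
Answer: -5584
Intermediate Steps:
a = 3
Function('A')(h, g) = Rational(-1, 3) (Function('A')(h, g) = Mul(-2, Rational(1, 6)) = Rational(-1, 3))
c = 8 (c = Mul(3, Add(3, Rational(-1, 3))) = Mul(3, Rational(8, 3)) = 8)
Mul(H, c) = Mul(-698, 8) = -5584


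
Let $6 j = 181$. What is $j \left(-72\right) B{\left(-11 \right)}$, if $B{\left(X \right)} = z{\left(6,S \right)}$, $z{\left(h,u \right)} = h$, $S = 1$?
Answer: $-13032$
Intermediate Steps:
$j = \frac{181}{6}$ ($j = \frac{1}{6} \cdot 181 = \frac{181}{6} \approx 30.167$)
$B{\left(X \right)} = 6$
$j \left(-72\right) B{\left(-11 \right)} = \frac{181}{6} \left(-72\right) 6 = \left(-2172\right) 6 = -13032$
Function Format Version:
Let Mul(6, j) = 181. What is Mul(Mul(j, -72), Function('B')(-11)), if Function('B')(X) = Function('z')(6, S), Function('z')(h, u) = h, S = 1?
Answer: -13032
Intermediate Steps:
j = Rational(181, 6) (j = Mul(Rational(1, 6), 181) = Rational(181, 6) ≈ 30.167)
Function('B')(X) = 6
Mul(Mul(j, -72), Function('B')(-11)) = Mul(Mul(Rational(181, 6), -72), 6) = Mul(-2172, 6) = -13032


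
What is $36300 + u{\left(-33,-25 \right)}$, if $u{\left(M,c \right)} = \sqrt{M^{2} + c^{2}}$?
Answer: $36300 + \sqrt{1714} \approx 36341.0$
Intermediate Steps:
$36300 + u{\left(-33,-25 \right)} = 36300 + \sqrt{\left(-33\right)^{2} + \left(-25\right)^{2}} = 36300 + \sqrt{1089 + 625} = 36300 + \sqrt{1714}$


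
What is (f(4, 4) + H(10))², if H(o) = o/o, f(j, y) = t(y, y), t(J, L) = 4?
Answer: 25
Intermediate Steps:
f(j, y) = 4
H(o) = 1
(f(4, 4) + H(10))² = (4 + 1)² = 5² = 25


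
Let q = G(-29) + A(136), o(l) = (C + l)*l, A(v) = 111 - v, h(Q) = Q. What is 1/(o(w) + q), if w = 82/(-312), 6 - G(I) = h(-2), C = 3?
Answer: -24336/431219 ≈ -0.056435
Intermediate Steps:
G(I) = 8 (G(I) = 6 - 1*(-2) = 6 + 2 = 8)
w = -41/156 (w = 82*(-1/312) = -41/156 ≈ -0.26282)
o(l) = l*(3 + l) (o(l) = (3 + l)*l = l*(3 + l))
q = -17 (q = 8 + (111 - 1*136) = 8 + (111 - 136) = 8 - 25 = -17)
1/(o(w) + q) = 1/(-41*(3 - 41/156)/156 - 17) = 1/(-41/156*427/156 - 17) = 1/(-17507/24336 - 17) = 1/(-431219/24336) = -24336/431219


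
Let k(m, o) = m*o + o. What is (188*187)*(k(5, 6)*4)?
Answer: 5062464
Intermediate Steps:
k(m, o) = o + m*o
(188*187)*(k(5, 6)*4) = (188*187)*((6*(1 + 5))*4) = 35156*((6*6)*4) = 35156*(36*4) = 35156*144 = 5062464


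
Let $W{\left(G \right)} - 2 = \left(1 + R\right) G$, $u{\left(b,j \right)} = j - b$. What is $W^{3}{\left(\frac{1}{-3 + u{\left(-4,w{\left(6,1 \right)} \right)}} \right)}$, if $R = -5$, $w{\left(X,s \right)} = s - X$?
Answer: $27$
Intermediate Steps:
$W{\left(G \right)} = 2 - 4 G$ ($W{\left(G \right)} = 2 + \left(1 - 5\right) G = 2 - 4 G$)
$W^{3}{\left(\frac{1}{-3 + u{\left(-4,w{\left(6,1 \right)} \right)}} \right)} = \left(2 - \frac{4}{-3 + \left(\left(1 - 6\right) - -4\right)}\right)^{3} = \left(2 - \frac{4}{-3 + \left(\left(1 - 6\right) + 4\right)}\right)^{3} = \left(2 - \frac{4}{-3 + \left(-5 + 4\right)}\right)^{3} = \left(2 - \frac{4}{-3 - 1}\right)^{3} = \left(2 - \frac{4}{-4}\right)^{3} = \left(2 - -1\right)^{3} = \left(2 + 1\right)^{3} = 3^{3} = 27$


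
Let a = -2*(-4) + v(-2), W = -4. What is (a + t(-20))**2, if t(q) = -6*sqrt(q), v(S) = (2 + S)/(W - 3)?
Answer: -656 - 192*I*sqrt(5) ≈ -656.0 - 429.33*I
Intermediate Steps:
v(S) = -2/7 - S/7 (v(S) = (2 + S)/(-4 - 3) = (2 + S)/(-7) = (2 + S)*(-1/7) = -2/7 - S/7)
a = 8 (a = -2*(-4) + (-2/7 - 1/7*(-2)) = 8 + (-2/7 + 2/7) = 8 + 0 = 8)
(a + t(-20))**2 = (8 - 12*I*sqrt(5))**2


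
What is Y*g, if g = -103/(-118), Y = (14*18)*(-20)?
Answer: -259560/59 ≈ -4399.3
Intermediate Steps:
Y = -5040 (Y = 252*(-20) = -5040)
g = 103/118 (g = -103*(-1/118) = 103/118 ≈ 0.87288)
Y*g = -5040*103/118 = -259560/59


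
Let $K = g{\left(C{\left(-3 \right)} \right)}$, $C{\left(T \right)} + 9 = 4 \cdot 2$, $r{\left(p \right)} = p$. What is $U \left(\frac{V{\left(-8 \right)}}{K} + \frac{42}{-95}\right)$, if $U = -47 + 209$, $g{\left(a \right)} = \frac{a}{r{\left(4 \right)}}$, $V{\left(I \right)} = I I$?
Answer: $- \frac{3946644}{95} \approx -41544.0$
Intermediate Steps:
$V{\left(I \right)} = I^{2}$
$C{\left(T \right)} = -1$ ($C{\left(T \right)} = -9 + 4 \cdot 2 = -9 + 8 = -1$)
$g{\left(a \right)} = \frac{a}{4}$
$U = 162$
$K = - \frac{1}{4}$ ($K = \frac{1}{4} \left(-1\right) = - \frac{1}{4} \approx -0.25$)
$U \left(\frac{V{\left(-8 \right)}}{K} + \frac{42}{-95}\right) = 162 \left(\frac{\left(-8\right)^{2}}{- \frac{1}{4}} + \frac{42}{-95}\right) = 162 \left(64 \left(-4\right) + 42 \left(- \frac{1}{95}\right)\right) = 162 \left(-256 - \frac{42}{95}\right) = 162 \left(- \frac{24362}{95}\right) = - \frac{3946644}{95}$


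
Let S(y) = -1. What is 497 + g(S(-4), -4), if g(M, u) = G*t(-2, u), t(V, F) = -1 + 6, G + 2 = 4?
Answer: 507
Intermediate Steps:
G = 2 (G = -2 + 4 = 2)
t(V, F) = 5
g(M, u) = 10 (g(M, u) = 2*5 = 10)
497 + g(S(-4), -4) = 497 + 10 = 507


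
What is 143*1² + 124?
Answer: 267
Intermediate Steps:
143*1² + 124 = 143*1 + 124 = 143 + 124 = 267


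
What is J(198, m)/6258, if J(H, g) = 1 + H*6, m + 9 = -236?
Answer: 1189/6258 ≈ 0.19000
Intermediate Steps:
m = -245 (m = -9 - 236 = -245)
J(H, g) = 1 + 6*H
J(198, m)/6258 = (1 + 6*198)/6258 = (1 + 1188)*(1/6258) = 1189*(1/6258) = 1189/6258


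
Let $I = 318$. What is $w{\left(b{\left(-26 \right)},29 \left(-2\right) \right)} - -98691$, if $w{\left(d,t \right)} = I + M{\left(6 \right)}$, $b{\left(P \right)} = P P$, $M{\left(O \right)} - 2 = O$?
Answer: $99017$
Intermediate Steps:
$M{\left(O \right)} = 2 + O$
$b{\left(P \right)} = P^{2}$
$w{\left(d,t \right)} = 326$ ($w{\left(d,t \right)} = 318 + \left(2 + 6\right) = 318 + 8 = 326$)
$w{\left(b{\left(-26 \right)},29 \left(-2\right) \right)} - -98691 = 326 - -98691 = 326 + 98691 = 99017$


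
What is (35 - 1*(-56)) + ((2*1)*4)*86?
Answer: 779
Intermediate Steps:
(35 - 1*(-56)) + ((2*1)*4)*86 = (35 + 56) + (2*4)*86 = 91 + 8*86 = 91 + 688 = 779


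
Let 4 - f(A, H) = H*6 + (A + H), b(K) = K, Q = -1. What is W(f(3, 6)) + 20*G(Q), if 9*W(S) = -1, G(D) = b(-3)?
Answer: -541/9 ≈ -60.111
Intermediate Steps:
f(A, H) = 4 - A - 7*H (f(A, H) = 4 - (H*6 + (A + H)) = 4 - (6*H + (A + H)) = 4 - (A + 7*H) = 4 + (-A - 7*H) = 4 - A - 7*H)
G(D) = -3
W(S) = -⅑ (W(S) = (⅑)*(-1) = -⅑)
W(f(3, 6)) + 20*G(Q) = -⅑ + 20*(-3) = -⅑ - 60 = -541/9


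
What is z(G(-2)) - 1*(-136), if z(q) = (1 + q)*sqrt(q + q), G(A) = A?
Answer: 136 - 2*I ≈ 136.0 - 2.0*I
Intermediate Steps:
z(q) = sqrt(2)*sqrt(q)*(1 + q) (z(q) = (1 + q)*sqrt(2*q) = (1 + q)*(sqrt(2)*sqrt(q)) = sqrt(2)*sqrt(q)*(1 + q))
z(G(-2)) - 1*(-136) = sqrt(2)*sqrt(-2)*(1 - 2) - 1*(-136) = sqrt(2)*(I*sqrt(2))*(-1) + 136 = -2*I + 136 = 136 - 2*I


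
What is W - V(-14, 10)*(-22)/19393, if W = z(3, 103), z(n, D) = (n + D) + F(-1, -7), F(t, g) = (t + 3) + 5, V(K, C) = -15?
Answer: 199189/1763 ≈ 112.98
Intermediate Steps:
F(t, g) = 8 + t (F(t, g) = (3 + t) + 5 = 8 + t)
z(n, D) = 7 + D + n (z(n, D) = (n + D) + (8 - 1) = (D + n) + 7 = 7 + D + n)
W = 113 (W = 7 + 103 + 3 = 113)
W - V(-14, 10)*(-22)/19393 = 113 - (-15*(-22))/19393 = 113 - 330/19393 = 113 - 1*30/1763 = 113 - 30/1763 = 199189/1763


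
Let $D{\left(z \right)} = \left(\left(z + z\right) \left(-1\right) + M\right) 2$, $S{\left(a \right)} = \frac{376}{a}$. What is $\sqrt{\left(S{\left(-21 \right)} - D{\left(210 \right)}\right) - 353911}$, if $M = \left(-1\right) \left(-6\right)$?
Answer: $\frac{i \sqrt{155717499}}{21} \approx 594.22 i$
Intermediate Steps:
$M = 6$
$D{\left(z \right)} = 12 - 4 z$ ($D{\left(z \right)} = \left(\left(z + z\right) \left(-1\right) + 6\right) 2 = \left(2 z \left(-1\right) + 6\right) 2 = \left(- 2 z + 6\right) 2 = \left(6 - 2 z\right) 2 = 12 - 4 z$)
$\sqrt{\left(S{\left(-21 \right)} - D{\left(210 \right)}\right) - 353911} = \sqrt{\left(\frac{376}{-21} - \left(12 - 840\right)\right) - 353911} = \sqrt{\left(376 \left(- \frac{1}{21}\right) - \left(12 - 840\right)\right) - 353911} = \sqrt{\left(- \frac{376}{21} - -828\right) - 353911} = \sqrt{\left(- \frac{376}{21} + 828\right) - 353911} = \sqrt{\frac{17012}{21} - 353911} = \sqrt{- \frac{7415119}{21}} = \frac{i \sqrt{155717499}}{21}$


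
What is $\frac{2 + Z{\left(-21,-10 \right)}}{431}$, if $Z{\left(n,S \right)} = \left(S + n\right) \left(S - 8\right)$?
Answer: $\frac{560}{431} \approx 1.2993$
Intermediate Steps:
$Z{\left(n,S \right)} = \left(-8 + S\right) \left(S + n\right)$ ($Z{\left(n,S \right)} = \left(S + n\right) \left(-8 + S\right) = \left(-8 + S\right) \left(S + n\right)$)
$\frac{2 + Z{\left(-21,-10 \right)}}{431} = \frac{2 - \left(-458 - 100\right)}{431} = \left(2 + \left(100 + 80 + 168 + 210\right)\right) \frac{1}{431} = \left(2 + 558\right) \frac{1}{431} = 560 \cdot \frac{1}{431} = \frac{560}{431}$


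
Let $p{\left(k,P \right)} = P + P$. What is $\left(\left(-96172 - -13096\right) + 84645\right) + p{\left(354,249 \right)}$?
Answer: $2067$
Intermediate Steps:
$p{\left(k,P \right)} = 2 P$
$\left(\left(-96172 - -13096\right) + 84645\right) + p{\left(354,249 \right)} = \left(\left(-96172 - -13096\right) + 84645\right) + 2 \cdot 249 = \left(\left(-96172 + 13096\right) + 84645\right) + 498 = \left(-83076 + 84645\right) + 498 = 1569 + 498 = 2067$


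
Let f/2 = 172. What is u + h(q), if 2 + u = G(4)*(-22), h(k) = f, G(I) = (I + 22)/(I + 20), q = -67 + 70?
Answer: 1909/6 ≈ 318.17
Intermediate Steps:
q = 3
G(I) = (22 + I)/(20 + I)
f = 344 (f = 2*172 = 344)
h(k) = 344
u = -155/6 (u = -2 + ((22 + 4)/(20 + 4))*(-22) = -2 + (26/24)*(-22) = -2 + ((1/24)*26)*(-22) = -2 + (13/12)*(-22) = -2 - 143/6 = -155/6 ≈ -25.833)
u + h(q) = -155/6 + 344 = 1909/6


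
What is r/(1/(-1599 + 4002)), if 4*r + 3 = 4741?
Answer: 5692707/2 ≈ 2.8464e+6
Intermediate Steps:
r = 2369/2 (r = -3/4 + (1/4)*4741 = -3/4 + 4741/4 = 2369/2 ≈ 1184.5)
r/(1/(-1599 + 4002)) = 2369/(2*(1/(-1599 + 4002))) = 2369/(2*(1/2403)) = (2369/2)*2403 = 5692707/2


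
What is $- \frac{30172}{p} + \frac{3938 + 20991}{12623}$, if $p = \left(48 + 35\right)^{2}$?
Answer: $- \frac{209125275}{86959847} \approx -2.4049$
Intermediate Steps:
$p = 6889$ ($p = 83^{2} = 6889$)
$- \frac{30172}{p} + \frac{3938 + 20991}{12623} = - \frac{30172}{6889} + \frac{3938 + 20991}{12623} = \left(-30172\right) \frac{1}{6889} + 24929 \cdot \frac{1}{12623} = - \frac{30172}{6889} + \frac{24929}{12623} = - \frac{209125275}{86959847}$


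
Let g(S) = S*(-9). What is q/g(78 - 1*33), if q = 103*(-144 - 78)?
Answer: 7622/135 ≈ 56.459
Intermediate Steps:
g(S) = -9*S
q = -22866 (q = 103*(-222) = -22866)
q/g(78 - 1*33) = -22866*(-1/(9*(78 - 1*33))) = -22866*(-1/(9*(78 - 33))) = -22866/((-9*45)) = -22866/(-405) = -22866*(-1/405) = 7622/135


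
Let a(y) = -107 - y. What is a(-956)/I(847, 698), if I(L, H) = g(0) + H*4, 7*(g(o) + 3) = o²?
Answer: 849/2789 ≈ 0.30441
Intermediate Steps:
g(o) = -3 + o²/7
I(L, H) = -3 + 4*H (I(L, H) = (-3 + (⅐)*0²) + H*4 = (-3 + (⅐)*0) + 4*H = (-3 + 0) + 4*H = -3 + 4*H)
a(-956)/I(847, 698) = (-107 - 1*(-956))/(-3 + 4*698) = (-107 + 956)/(-3 + 2792) = 849/2789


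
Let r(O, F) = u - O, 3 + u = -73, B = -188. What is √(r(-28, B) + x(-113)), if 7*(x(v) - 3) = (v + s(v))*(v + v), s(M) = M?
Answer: √355327/7 ≈ 85.156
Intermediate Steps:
u = -76 (u = -3 - 73 = -76)
x(v) = 3 + 4*v²/7 (x(v) = 3 + ((v + v)*(v + v))/7 = 3 + ((2*v)*(2*v))/7 = 3 + (4*v²)/7 = 3 + 4*v²/7)
r(O, F) = -76 - O
√(r(-28, B) + x(-113)) = √((-76 - 1*(-28)) + (3 + (4/7)*(-113)²)) = √((-76 + 28) + (3 + (4/7)*12769)) = √(-48 + (3 + 51076/7)) = √(-48 + 51097/7) = √(50761/7) = √355327/7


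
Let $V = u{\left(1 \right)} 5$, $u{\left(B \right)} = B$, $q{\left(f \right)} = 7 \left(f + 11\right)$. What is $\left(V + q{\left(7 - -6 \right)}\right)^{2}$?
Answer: $29929$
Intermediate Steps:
$q{\left(f \right)} = 77 + 7 f$ ($q{\left(f \right)} = 7 \left(11 + f\right) = 77 + 7 f$)
$V = 5$ ($V = 1 \cdot 5 = 5$)
$\left(V + q{\left(7 - -6 \right)}\right)^{2} = \left(5 + \left(77 + 7 \left(7 - -6\right)\right)\right)^{2} = \left(5 + \left(77 + 7 \left(7 + 6\right)\right)\right)^{2} = \left(5 + \left(77 + 7 \cdot 13\right)\right)^{2} = \left(5 + \left(77 + 91\right)\right)^{2} = \left(5 + 168\right)^{2} = 173^{2} = 29929$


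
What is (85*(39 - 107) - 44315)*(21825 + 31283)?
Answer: -2660445260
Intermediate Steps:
(85*(39 - 107) - 44315)*(21825 + 31283) = (85*(-68) - 44315)*53108 = (-5780 - 44315)*53108 = -50095*53108 = -2660445260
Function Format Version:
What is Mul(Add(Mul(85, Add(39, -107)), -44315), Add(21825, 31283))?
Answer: -2660445260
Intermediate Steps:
Mul(Add(Mul(85, Add(39, -107)), -44315), Add(21825, 31283)) = Mul(Add(Mul(85, -68), -44315), 53108) = Mul(Add(-5780, -44315), 53108) = Mul(-50095, 53108) = -2660445260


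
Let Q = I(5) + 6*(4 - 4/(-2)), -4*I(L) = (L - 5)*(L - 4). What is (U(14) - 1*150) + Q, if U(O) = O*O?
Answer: 82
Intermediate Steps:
U(O) = O²
I(L) = -(-5 + L)*(-4 + L)/4 (I(L) = -(L - 5)*(L - 4)/4 = -(-5 + L)*(-4 + L)/4)
Q = 36 (Q = (-5 - ¼*5² + (9/4)*5) + 6*(4 - 4/(-2)) = (-5 - ¼*25 + 45/4) + 6*(4 - 4*(-½)) = (-5 - 25/4 + 45/4) + 6*(4 + 2) = 0 + 6*6 = 0 + 36 = 36)
(U(14) - 1*150) + Q = (14² - 1*150) + 36 = (196 - 150) + 36 = 46 + 36 = 82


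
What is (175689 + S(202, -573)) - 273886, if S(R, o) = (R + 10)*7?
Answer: -96713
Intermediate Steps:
S(R, o) = 70 + 7*R (S(R, o) = (10 + R)*7 = 70 + 7*R)
(175689 + S(202, -573)) - 273886 = (175689 + (70 + 7*202)) - 273886 = (175689 + (70 + 1414)) - 273886 = (175689 + 1484) - 273886 = 177173 - 273886 = -96713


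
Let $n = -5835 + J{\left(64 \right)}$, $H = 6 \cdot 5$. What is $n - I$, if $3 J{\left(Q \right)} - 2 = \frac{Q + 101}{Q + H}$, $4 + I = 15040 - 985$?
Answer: $- \frac{5607499}{282} \approx -19885.0$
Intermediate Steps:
$H = 30$
$I = 14051$ ($I = -4 + \left(15040 - 985\right) = -4 + 14055 = 14051$)
$J{\left(Q \right)} = \frac{2}{3} + \frac{101 + Q}{3 \left(30 + Q\right)}$ ($J{\left(Q \right)} = \frac{2}{3} + \frac{\left(Q + 101\right) \frac{1}{Q + 30}}{3} = \frac{2}{3} + \frac{\left(101 + Q\right) \frac{1}{30 + Q}}{3} = \frac{2}{3} + \frac{\frac{1}{30 + Q} \left(101 + Q\right)}{3} = \frac{2}{3} + \frac{101 + Q}{3 \left(30 + Q\right)}$)
$n = - \frac{1645117}{282}$ ($n = -5835 + \frac{\frac{161}{3} + 64}{30 + 64} = -5835 + \frac{1}{94} \cdot \frac{353}{3} = -5835 + \frac{353}{282} = - \frac{1645117}{282} \approx -5833.8$)
$n - I = - \frac{1645117}{282} - 14051 = - \frac{5607499}{282}$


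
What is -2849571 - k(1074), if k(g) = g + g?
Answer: -2851719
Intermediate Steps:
k(g) = 2*g
-2849571 - k(1074) = -2849571 - 2*1074 = -2849571 - 1*2148 = -2849571 - 2148 = -2851719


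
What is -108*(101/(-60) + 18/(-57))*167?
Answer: 3425337/95 ≈ 36056.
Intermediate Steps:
-108*(101/(-60) + 18/(-57))*167 = -108*(101*(-1/60) + 18*(-1/57))*167 = -108*(-101/60 - 6/19)*167 = -108*(-2279/1140)*167 = (20511/95)*167 = 3425337/95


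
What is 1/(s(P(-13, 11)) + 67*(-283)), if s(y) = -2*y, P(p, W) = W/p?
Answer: -13/246471 ≈ -5.2745e-5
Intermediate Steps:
1/(s(P(-13, 11)) + 67*(-283)) = 1/(-22/(-13) + 67*(-283)) = 1/(-22*(-1)/13 - 18961) = 1/(-2*(-11/13) - 18961) = 1/(22/13 - 18961) = 1/(-246471/13) = -13/246471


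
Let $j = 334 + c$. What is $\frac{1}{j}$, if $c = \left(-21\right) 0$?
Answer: $\frac{1}{334} \approx 0.002994$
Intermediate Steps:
$c = 0$
$j = 334$ ($j = 334 + 0 = 334$)
$\frac{1}{j} = \frac{1}{334}$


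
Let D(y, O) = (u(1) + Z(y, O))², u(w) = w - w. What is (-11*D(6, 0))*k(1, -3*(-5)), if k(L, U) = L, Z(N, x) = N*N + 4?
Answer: -17600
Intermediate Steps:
Z(N, x) = 4 + N² (Z(N, x) = N² + 4 = 4 + N²)
u(w) = 0
D(y, O) = (4 + y²)² (D(y, O) = (0 + (4 + y²))² = (4 + y²)²)
(-11*D(6, 0))*k(1, -3*(-5)) = -11*(4 + 6²)²*1 = -11*(4 + 36)²*1 = -11*40²*1 = -11*1600*1 = -17600*1 = -17600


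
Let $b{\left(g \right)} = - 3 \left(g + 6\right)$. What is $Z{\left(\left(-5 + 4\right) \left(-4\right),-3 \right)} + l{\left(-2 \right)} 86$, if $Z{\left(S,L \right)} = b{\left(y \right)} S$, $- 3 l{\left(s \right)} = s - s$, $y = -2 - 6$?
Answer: $24$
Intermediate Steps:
$y = -8$ ($y = -2 - 6 = -8$)
$b{\left(g \right)} = -18 - 3 g$ ($b{\left(g \right)} = - 3 \left(6 + g\right) = -18 - 3 g$)
$l{\left(s \right)} = 0$ ($l{\left(s \right)} = - \frac{s - s}{3} = \left(- \frac{1}{3}\right) 0 = 0$)
$Z{\left(S,L \right)} = 6 S$ ($Z{\left(S,L \right)} = \left(-18 - -24\right) S = \left(-18 + 24\right) S = 6 S$)
$Z{\left(\left(-5 + 4\right) \left(-4\right),-3 \right)} + l{\left(-2 \right)} 86 = 6 \left(-5 + 4\right) \left(-4\right) + 0 \cdot 86 = 6 \left(\left(-1\right) \left(-4\right)\right) + 0 = 6 \cdot 4 + 0 = 24 + 0 = 24$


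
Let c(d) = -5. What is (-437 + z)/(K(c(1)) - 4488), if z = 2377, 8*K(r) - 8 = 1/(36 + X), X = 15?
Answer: -158304/366139 ≈ -0.43236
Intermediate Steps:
K(r) = 409/408 (K(r) = 1 + 1/(8*(36 + 15)) = 1 + (⅛)/51 = 1 + (⅛)*(1/51) = 1 + 1/408 = 409/408)
(-437 + z)/(K(c(1)) - 4488) = (-437 + 2377)/(409/408 - 4488) = 1940/(-1830695/408) = 1940*(-408/1830695) = -158304/366139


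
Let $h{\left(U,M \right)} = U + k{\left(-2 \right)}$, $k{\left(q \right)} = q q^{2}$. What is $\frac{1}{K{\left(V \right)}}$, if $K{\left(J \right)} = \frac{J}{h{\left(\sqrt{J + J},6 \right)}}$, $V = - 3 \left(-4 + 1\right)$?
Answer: $- \frac{8}{9} + \frac{\sqrt{2}}{3} \approx -0.41748$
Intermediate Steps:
$k{\left(q \right)} = q^{3}$
$h{\left(U,M \right)} = -8 + U$ ($h{\left(U,M \right)} = U + \left(-2\right)^{3} = U - 8 = -8 + U$)
$V = 9$ ($V = \left(-3\right) \left(-3\right) = 9$)
$K{\left(J \right)} = \frac{J}{-8 + \sqrt{2} \sqrt{J}}$ ($K{\left(J \right)} = \frac{J}{-8 + \sqrt{J + J}} = \frac{J}{-8 + \sqrt{2 J}} = \frac{J}{-8 + \sqrt{2} \sqrt{J}}$)
$\frac{1}{K{\left(V \right)}} = \frac{1}{9 \frac{1}{-8 + \sqrt{2} \sqrt{9}}} = \frac{1}{9 \frac{1}{-8 + \sqrt{2} \cdot 3}} = \frac{1}{9 \frac{1}{-8 + 3 \sqrt{2}}} = - \frac{8}{9} + \frac{\sqrt{2}}{3}$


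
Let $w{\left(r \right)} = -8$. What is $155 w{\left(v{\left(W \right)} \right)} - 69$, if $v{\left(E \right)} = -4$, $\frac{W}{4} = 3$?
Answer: $-1309$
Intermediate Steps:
$W = 12$ ($W = 4 \cdot 3 = 12$)
$155 w{\left(v{\left(W \right)} \right)} - 69 = 155 \left(-8\right) - 69 = -1240 - 69 = -1309$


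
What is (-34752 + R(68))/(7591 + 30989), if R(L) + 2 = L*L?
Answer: -3013/3858 ≈ -0.78097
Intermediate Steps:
R(L) = -2 + L**2 (R(L) = -2 + L*L = -2 + L**2)
(-34752 + R(68))/(7591 + 30989) = (-34752 + (-2 + 68**2))/(7591 + 30989) = (-34752 + (-2 + 4624))/38580 = (-34752 + 4622)*(1/38580) = -30130*1/38580 = -3013/3858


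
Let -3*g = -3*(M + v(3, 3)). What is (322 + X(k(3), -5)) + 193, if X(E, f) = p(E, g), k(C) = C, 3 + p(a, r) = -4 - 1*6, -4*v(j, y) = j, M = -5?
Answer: 502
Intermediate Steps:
v(j, y) = -j/4
g = -23/4 (g = -(-1)*(-5 - ¼*3) = -(-1)*(-5 - ¾) = -(-1)*(-23)/4 = -⅓*69/4 = -23/4 ≈ -5.7500)
p(a, r) = -13 (p(a, r) = -3 + (-4 - 1*6) = -3 + (-4 - 6) = -3 - 10 = -13)
X(E, f) = -13
(322 + X(k(3), -5)) + 193 = (322 - 13) + 193 = 309 + 193 = 502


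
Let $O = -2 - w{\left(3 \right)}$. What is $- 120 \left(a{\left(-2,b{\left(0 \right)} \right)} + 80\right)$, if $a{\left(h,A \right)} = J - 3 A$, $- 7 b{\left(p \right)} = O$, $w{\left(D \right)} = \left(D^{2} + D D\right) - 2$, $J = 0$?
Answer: $- \frac{60720}{7} \approx -8674.3$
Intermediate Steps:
$w{\left(D \right)} = -2 + 2 D^{2}$ ($w{\left(D \right)} = \left(D^{2} + D^{2}\right) - 2 = 2 D^{2} - 2 = -2 + 2 D^{2}$)
$O = -18$ ($O = -2 - \left(-2 + 2 \cdot 3^{2}\right) = -2 - \left(-2 + 2 \cdot 9\right) = -2 - \left(-2 + 18\right) = -2 - 16 = -18$)
$b{\left(p \right)} = \frac{18}{7}$ ($b{\left(p \right)} = \left(- \frac{1}{7}\right) \left(-18\right) = \frac{18}{7}$)
$a{\left(h,A \right)} = - 3 A$ ($a{\left(h,A \right)} = 0 - 3 A = - 3 A$)
$- 120 \left(a{\left(-2,b{\left(0 \right)} \right)} + 80\right) = - 120 \left(\left(-3\right) \frac{18}{7} + 80\right) = - 120 \left(- \frac{54}{7} + 80\right) = \left(-120\right) \frac{506}{7} = - \frac{60720}{7}$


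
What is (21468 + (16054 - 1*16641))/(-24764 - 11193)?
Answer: -20881/35957 ≈ -0.58072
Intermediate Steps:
(21468 + (16054 - 1*16641))/(-24764 - 11193) = (21468 + (16054 - 16641))/(-35957) = (21468 - 587)*(-1/35957) = 20881*(-1/35957) = -20881/35957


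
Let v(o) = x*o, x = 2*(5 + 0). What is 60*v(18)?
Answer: 10800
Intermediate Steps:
x = 10 (x = 2*5 = 10)
v(o) = 10*o
60*v(18) = 60*(10*18) = 60*180 = 10800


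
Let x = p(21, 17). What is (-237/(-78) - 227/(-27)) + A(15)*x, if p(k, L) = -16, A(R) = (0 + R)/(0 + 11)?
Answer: -80095/7722 ≈ -10.372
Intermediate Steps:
A(R) = R/11
x = -16
(-237/(-78) - 227/(-27)) + A(15)*x = (-237/(-78) - 227/(-27)) + ((1/11)*15)*(-16) = (-237*(-1/78) - 227*(-1/27)) + (15/11)*(-16) = (79/26 + 227/27) - 240/11 = 8035/702 - 240/11 = -80095/7722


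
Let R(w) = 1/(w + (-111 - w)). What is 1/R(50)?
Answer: -111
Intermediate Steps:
R(w) = -1/111 (R(w) = 1/(-111) = -1/111)
1/R(50) = 1/(-1/111) = -111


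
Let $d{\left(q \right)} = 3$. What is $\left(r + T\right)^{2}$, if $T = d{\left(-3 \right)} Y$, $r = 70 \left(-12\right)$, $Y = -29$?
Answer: $859329$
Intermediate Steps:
$r = -840$
$T = -87$ ($T = 3 \left(-29\right) = -87$)
$\left(r + T\right)^{2} = \left(-840 - 87\right)^{2} = \left(-927\right)^{2} = 859329$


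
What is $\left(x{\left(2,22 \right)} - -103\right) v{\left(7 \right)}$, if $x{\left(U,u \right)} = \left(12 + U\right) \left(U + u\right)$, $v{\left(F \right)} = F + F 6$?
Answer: $21511$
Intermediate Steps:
$v{\left(F \right)} = 7 F$ ($v{\left(F \right)} = F + 6 F = 7 F$)
$\left(x{\left(2,22 \right)} - -103\right) v{\left(7 \right)} = \left(\left(2^{2} + 12 \cdot 2 + 12 \cdot 22 + 2 \cdot 22\right) - -103\right) 7 \cdot 7 = \left(\left(4 + 24 + 264 + 44\right) + \left(-7 + 110\right)\right) 49 = \left(336 + 103\right) 49 = 439 \cdot 49 = 21511$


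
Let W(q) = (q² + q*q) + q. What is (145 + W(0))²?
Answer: 21025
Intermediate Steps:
W(q) = q + 2*q² (W(q) = (q² + q²) + q = 2*q² + q = q + 2*q²)
(145 + W(0))² = (145 + 0*(1 + 2*0))² = (145 + 0*(1 + 0))² = (145 + 0*1)² = (145 + 0)² = 145² = 21025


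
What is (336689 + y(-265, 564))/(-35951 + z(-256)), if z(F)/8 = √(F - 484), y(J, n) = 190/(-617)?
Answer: -2489450039591/265828642179 - 1107930256*I*√185/265828642179 ≈ -9.3649 - 0.056689*I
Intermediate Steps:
y(J, n) = -190/617 (y(J, n) = 190*(-1/617) = -190/617)
z(F) = 8*√(-484 + F) (z(F) = 8*√(F - 484) = 8*√(-484 + F))
(336689 + y(-265, 564))/(-35951 + z(-256)) = (336689 - 190/617)/(-35951 + 8*√(-484 - 256)) = 207736923/(617*(-35951 + 8*√(-740))) = 207736923/(617*(-35951 + 8*(2*I*√185))) = 207736923/(617*(-35951 + 16*I*√185))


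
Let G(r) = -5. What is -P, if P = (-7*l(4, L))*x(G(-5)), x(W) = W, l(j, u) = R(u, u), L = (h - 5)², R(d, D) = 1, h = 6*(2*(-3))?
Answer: -35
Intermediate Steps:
h = -36 (h = 6*(-6) = -36)
L = 1681 (L = (-36 - 5)² = (-41)² = 1681)
l(j, u) = 1
P = 35 (P = -7*1*(-5) = -7*(-5) = 35)
-P = -1*35 = -35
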